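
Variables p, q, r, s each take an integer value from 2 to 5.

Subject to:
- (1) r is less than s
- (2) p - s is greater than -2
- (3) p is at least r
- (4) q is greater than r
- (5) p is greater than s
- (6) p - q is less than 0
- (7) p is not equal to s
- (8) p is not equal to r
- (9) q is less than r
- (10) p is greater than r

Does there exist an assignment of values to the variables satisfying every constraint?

Constraints 1, 5, 6, and 9 give p < q, q < r, r < s, s < p. Chaining: p < q < r < s < p, which forces p < p — impossible.

Unsatisfiable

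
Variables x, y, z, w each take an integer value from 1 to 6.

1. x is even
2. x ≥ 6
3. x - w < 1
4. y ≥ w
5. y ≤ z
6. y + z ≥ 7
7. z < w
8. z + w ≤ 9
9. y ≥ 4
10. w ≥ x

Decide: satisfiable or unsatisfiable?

From constraints 5 and 9: z ≥ y ≥ 4. From constraints 2 and 10: w ≥ x ≥ 6. Hence z + w ≥ 10. But constraint 8 requires z + w ≤ 9, and 9 < 10. Contradiction.

Unsatisfiable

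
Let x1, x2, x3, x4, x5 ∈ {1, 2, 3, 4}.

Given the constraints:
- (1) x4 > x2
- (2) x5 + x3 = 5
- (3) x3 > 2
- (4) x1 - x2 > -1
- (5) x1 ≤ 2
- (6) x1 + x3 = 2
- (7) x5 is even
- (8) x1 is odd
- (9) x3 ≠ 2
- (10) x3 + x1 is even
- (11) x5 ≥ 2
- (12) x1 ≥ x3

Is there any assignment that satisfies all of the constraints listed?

Unsatisfiable

From constraint 3: x3 ≥ 3. From constraints 5 and 12: x3 ≤ x1 and x1 ≤ 2, so x3 ≤ 2. But 2 < 3, so no value of x3 works.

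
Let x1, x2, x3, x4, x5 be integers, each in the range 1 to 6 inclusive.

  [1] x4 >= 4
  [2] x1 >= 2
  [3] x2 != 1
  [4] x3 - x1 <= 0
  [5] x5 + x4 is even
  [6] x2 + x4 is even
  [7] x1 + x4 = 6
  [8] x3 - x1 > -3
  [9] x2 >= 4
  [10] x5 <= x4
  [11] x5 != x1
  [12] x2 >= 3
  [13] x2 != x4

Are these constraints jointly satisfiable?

Take x1 = 2, x2 = 6, x3 = 1, x4 = 4, x5 = 4. Then constraint 4: x3 - x1 = -1; constraint 7: x1 + x4 = 6, and every other listed constraint is also met.

Satisfiable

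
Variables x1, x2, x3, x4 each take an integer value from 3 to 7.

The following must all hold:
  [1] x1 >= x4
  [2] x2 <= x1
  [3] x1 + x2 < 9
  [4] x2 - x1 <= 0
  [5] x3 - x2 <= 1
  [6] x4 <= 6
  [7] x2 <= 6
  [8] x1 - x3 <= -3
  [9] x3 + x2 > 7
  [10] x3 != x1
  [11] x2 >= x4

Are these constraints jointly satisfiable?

Unsatisfiable

Constraints 4, 5, and 8 give x1 − x2 ≥ 0, x2 − x3 ≥ -1, x3 − x1 ≥ 3.
Adding all 3 inequalities: the left sides telescope to 0, and the right sides sum to 0 + (-1) + 3 = 2. So 0 ≥ 2, which is false.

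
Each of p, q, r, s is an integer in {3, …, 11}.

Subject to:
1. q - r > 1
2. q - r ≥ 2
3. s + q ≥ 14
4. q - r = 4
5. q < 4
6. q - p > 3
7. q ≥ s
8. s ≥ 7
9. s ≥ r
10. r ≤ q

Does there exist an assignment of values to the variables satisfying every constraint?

Unsatisfiable

From constraints 7 and 8: q ≥ s and s ≥ 7, so q ≥ 7. From constraint 5: q ≤ 3. But 3 < 7, so no value of q works.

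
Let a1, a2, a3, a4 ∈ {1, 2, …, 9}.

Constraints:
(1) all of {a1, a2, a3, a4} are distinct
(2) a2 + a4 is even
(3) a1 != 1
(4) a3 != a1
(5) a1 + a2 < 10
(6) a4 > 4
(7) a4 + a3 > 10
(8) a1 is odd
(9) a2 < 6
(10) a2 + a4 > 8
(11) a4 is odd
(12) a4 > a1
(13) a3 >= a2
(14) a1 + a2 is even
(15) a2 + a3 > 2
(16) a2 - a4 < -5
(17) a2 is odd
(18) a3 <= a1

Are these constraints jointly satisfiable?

One satisfying assignment is a1 = 7, a2 = 1, a3 = 2, a4 = 9.
For the less obvious constraints — constraint 5: a1 + a2 = 8; constraint 7: a4 + a3 = 11 — and the others hold by inspection.

Satisfiable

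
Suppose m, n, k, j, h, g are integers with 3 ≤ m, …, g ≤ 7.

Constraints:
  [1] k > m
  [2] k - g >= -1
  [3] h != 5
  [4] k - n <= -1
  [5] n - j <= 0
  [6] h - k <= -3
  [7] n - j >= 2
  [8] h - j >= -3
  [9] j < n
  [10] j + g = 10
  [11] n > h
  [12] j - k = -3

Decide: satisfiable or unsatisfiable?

Constraints 4, 5, 6, and 8 give n − k ≥ 1, k − h ≥ 3, h − j ≥ -3, j − n ≥ 0.
Adding all 4 inequalities: the left sides telescope to 0, and the right sides sum to 1 + 3 + (-3) + 0 = 1. So 0 ≥ 1, which is false.

Unsatisfiable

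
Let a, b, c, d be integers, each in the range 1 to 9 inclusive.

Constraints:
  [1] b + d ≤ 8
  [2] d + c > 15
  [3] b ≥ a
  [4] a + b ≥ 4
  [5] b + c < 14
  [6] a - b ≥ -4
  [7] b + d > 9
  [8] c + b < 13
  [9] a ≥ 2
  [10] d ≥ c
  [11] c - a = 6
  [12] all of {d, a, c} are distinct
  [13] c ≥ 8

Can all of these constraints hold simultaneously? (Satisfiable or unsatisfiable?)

From constraints 3 and 9: b ≥ a ≥ 2. From constraints 10 and 13: d ≥ c ≥ 8. Hence b + d ≥ 10. But constraint 1 requires b + d ≤ 8, and 8 < 10. Contradiction.

Unsatisfiable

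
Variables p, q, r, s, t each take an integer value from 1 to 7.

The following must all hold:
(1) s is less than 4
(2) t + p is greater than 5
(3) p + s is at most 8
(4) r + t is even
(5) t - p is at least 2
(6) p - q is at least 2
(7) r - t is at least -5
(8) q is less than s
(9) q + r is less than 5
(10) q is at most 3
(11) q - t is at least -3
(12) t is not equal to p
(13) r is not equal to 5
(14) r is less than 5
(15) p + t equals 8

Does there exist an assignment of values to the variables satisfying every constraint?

Constraints 5, 6, and 11 give t − p ≥ 2, p − q ≥ 2, q − t ≥ -3.
Adding all 3 inequalities: the left sides telescope to 0, and the right sides sum to 2 + 2 + (-3) = 1. So 0 ≥ 1, which is false.

Unsatisfiable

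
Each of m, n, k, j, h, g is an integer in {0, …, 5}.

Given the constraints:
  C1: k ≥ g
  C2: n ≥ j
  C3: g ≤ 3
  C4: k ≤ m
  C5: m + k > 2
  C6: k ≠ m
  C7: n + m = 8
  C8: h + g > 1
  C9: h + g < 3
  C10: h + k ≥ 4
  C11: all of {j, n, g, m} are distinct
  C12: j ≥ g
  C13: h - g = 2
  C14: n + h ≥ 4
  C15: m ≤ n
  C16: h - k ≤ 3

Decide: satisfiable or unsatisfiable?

Take m = 3, n = 5, k = 2, j = 2, h = 2, g = 0. Then constraint 5: m + k = 5; constraint 7: n + m = 8; constraint 8: h + g = 2, and every other listed constraint is also met.

Satisfiable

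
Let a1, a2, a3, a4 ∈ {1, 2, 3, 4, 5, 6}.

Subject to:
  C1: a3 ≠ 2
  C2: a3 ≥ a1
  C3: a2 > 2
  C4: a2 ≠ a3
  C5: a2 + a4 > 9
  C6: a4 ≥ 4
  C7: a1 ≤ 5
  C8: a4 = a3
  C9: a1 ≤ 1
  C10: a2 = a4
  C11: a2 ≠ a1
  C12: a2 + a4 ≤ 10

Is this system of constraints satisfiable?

Unsatisfiable

From constraints 8 and 10, a2 = a4 = a3, so a2 = a3. But constraint 4 says a2 ≠ a3. Contradiction.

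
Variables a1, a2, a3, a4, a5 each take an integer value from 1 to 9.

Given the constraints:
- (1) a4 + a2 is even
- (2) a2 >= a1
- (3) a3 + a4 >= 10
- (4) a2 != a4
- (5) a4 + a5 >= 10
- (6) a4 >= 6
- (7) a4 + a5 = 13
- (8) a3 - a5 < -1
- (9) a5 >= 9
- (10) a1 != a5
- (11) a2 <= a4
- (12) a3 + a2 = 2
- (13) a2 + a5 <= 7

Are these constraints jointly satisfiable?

Unsatisfiable

From constraint 6: a4 ≥ 6. From constraint 9: a5 ≥ 9. Hence a4 + a5 ≥ 15. But constraint 7 requires a4 + a5 = 13, and 13 < 15. Contradiction.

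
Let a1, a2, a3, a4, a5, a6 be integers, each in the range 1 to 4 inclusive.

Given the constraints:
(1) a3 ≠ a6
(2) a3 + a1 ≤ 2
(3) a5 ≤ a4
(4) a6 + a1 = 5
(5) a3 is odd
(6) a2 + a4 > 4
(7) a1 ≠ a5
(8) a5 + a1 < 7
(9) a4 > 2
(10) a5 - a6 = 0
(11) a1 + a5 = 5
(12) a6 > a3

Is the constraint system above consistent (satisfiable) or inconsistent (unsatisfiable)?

One satisfying assignment is a1 = 1, a2 = 2, a3 = 1, a4 = 4, a5 = 4, a6 = 4.
For the less obvious constraints — constraint 2: a3 + a1 = 2; constraint 4: a6 + a1 = 5 — and the others hold by inspection.

Satisfiable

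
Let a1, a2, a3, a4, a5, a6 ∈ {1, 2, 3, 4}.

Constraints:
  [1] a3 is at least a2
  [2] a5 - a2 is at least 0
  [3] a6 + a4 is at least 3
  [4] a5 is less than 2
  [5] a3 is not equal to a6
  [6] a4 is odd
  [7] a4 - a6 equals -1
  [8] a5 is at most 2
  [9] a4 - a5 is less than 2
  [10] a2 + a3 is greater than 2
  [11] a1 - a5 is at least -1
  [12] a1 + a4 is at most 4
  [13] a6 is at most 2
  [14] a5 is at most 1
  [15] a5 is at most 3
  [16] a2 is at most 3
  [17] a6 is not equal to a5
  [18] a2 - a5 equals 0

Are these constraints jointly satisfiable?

Satisfiable

Take a1 = 1, a2 = 1, a3 = 3, a4 = 1, a5 = 1, a6 = 2. Then constraint 2: a5 - a2 = 0; constraint 3: a6 + a4 = 3, and every other listed constraint is also met.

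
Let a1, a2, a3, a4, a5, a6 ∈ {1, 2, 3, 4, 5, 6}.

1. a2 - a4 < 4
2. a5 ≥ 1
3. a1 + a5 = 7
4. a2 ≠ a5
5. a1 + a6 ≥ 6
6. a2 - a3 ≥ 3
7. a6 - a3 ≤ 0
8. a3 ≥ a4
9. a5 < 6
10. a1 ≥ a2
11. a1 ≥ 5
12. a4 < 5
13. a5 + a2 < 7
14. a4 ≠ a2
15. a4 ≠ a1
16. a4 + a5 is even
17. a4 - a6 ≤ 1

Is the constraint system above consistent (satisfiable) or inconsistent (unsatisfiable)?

Satisfiable

Try a1 = 6, a2 = 4, a3 = 1, a4 = 1, a5 = 1, a6 = 1.
Check constraint 1: a2 - a4 = 3; constraint 3: a1 + a5 = 7; constraint 5: a1 + a6 = 7. The remaining constraints are straightforward to verify.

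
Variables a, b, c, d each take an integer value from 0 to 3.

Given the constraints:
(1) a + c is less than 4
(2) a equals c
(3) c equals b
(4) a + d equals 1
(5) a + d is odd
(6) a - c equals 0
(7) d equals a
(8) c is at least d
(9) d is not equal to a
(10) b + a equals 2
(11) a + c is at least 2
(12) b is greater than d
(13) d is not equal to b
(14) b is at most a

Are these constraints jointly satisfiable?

Unsatisfiable

From constraints 2, 3, and 7, d = a = c = b, so d = b. But constraint 13 says d ≠ b. Contradiction.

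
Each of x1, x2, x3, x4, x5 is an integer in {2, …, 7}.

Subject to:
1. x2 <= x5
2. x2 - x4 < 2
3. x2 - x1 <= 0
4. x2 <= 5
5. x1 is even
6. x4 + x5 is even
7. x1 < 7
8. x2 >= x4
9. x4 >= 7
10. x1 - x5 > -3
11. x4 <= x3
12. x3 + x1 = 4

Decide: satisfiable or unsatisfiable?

Unsatisfiable

From constraints 8 and 9: x2 ≥ x4 and x4 ≥ 7, so x2 ≥ 7. From constraint 4: x2 ≤ 5. But 5 < 7, so no value of x2 works.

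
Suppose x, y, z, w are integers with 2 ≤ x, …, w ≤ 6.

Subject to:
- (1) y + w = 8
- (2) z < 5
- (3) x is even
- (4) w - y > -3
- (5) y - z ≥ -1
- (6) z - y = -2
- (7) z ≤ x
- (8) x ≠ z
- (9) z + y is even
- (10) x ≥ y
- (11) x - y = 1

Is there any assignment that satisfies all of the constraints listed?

Try x = 6, y = 5, z = 3, w = 3.
Check constraint 1: y + w = 8; constraint 4: w - y = -2. The remaining constraints are straightforward to verify.

Satisfiable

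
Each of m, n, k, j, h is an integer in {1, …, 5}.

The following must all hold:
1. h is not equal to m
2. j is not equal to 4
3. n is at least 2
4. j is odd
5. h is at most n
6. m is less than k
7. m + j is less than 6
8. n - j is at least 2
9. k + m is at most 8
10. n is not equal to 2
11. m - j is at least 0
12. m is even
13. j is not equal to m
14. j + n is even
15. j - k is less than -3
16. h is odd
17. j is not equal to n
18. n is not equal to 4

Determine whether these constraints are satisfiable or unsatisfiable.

One satisfying assignment is m = 2, n = 3, k = 5, j = 1, h = 3.
For the less obvious constraints — constraint 7: m + j = 3; constraint 8: n - j = 2; constraint 9: k + m = 7 — and the others hold by inspection.

Satisfiable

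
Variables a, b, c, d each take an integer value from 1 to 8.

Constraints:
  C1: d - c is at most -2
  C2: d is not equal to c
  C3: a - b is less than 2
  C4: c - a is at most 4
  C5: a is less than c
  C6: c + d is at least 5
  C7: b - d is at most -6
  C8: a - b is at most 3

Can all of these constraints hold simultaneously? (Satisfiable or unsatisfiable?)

Unsatisfiable

Constraints 1, 4, 7, and 8 give a − c ≥ -4, c − d ≥ 2, d − b ≥ 6, b − a ≥ -3.
Adding all 4 inequalities: the left sides telescope to 0, and the right sides sum to (-4) + 2 + 6 + (-3) = 1. So 0 ≥ 1, which is false.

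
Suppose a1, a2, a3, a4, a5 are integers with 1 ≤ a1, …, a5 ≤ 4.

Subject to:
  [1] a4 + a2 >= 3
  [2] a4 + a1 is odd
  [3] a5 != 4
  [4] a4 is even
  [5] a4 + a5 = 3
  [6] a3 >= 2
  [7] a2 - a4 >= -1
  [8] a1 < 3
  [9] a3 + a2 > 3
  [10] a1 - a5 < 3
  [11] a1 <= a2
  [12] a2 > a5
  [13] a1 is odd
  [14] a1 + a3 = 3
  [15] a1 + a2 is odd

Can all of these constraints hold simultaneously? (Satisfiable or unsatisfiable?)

Satisfiable

Take a1 = 1, a2 = 4, a3 = 2, a4 = 2, a5 = 1. Then constraint 1: a4 + a2 = 6; constraint 5: a4 + a5 = 3, and every other listed constraint is also met.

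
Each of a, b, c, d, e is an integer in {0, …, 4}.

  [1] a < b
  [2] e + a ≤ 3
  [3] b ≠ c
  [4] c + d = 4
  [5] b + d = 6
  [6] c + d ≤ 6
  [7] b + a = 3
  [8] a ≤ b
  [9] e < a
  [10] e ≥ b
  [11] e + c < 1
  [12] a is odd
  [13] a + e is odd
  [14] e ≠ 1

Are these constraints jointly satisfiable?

Constraints 1, 9, and 10 give e < a, a < b, b ≤ e. Chaining: e < a < b ≤ e, which forces e < e — impossible.

Unsatisfiable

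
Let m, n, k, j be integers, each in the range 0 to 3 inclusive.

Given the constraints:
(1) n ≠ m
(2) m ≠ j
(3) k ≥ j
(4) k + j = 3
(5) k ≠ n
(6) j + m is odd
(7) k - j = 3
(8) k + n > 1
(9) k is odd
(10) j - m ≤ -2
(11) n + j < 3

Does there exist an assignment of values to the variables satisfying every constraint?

The assignment m = 3, n = 1, k = 3, j = 0 works:
  constraint 4 holds since k + j = 3.
  constraint 7 holds since k - j = 3.
The rest check out directly.

Satisfiable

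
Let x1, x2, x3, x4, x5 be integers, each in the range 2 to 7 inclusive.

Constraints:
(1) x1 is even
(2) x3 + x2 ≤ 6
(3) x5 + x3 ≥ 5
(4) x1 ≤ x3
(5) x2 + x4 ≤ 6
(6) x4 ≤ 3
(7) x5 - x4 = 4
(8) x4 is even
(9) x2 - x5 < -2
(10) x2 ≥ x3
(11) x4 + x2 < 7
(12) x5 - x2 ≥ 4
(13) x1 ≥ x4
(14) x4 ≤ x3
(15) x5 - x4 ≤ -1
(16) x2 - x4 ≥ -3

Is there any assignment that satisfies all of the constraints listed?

Unsatisfiable

Constraints 12, 15, and 16 give x5 − x2 ≥ 4, x2 − x4 ≥ -3, x4 − x5 ≥ 1.
Adding all 3 inequalities: the left sides telescope to 0, and the right sides sum to 4 + (-3) + 1 = 2. So 0 ≥ 2, which is false.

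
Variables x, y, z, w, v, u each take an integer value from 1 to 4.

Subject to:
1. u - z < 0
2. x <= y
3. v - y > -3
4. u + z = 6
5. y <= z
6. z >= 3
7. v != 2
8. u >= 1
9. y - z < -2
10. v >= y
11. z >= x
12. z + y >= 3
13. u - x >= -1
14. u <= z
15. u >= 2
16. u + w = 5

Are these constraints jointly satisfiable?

Satisfiable

One satisfying assignment is x = 1, y = 1, z = 4, w = 3, v = 1, u = 2.
For the less obvious constraints — constraint 1: u - z = -2; constraint 3: v - y = 0 — and the others hold by inspection.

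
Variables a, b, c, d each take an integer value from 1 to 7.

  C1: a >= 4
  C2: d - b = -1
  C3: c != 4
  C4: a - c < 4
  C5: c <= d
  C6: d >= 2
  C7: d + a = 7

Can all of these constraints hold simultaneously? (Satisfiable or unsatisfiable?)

Satisfiable

One satisfying assignment is a = 4, b = 4, c = 3, d = 3.
For the less obvious constraints — constraint 2: d - b = -1; constraint 4: a - c = 1 — and the others hold by inspection.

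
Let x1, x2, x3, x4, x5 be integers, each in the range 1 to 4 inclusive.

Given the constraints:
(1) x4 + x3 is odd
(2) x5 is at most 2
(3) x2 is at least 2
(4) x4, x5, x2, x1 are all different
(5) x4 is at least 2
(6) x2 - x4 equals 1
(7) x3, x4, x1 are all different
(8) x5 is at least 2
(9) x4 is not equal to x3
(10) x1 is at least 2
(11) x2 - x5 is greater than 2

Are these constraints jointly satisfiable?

Unsatisfiable

Constraints 3, 5, 8, and 10 confine each of x4, x5, x2, x1 to the 3 values {2, …, 4} (the domain already gives each ≤ 4).
Constraint 4 requires all 4 of them to be distinct, but only 3 values are available — impossible by the pigeonhole principle.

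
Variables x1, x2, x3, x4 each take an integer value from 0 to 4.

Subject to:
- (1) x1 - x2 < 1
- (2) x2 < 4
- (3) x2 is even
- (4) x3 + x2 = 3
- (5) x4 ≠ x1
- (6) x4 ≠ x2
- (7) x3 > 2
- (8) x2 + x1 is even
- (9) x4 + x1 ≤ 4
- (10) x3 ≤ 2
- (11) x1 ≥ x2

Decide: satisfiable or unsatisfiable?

From constraint 7: x3 ≥ 3. From constraint 10: x3 ≤ 2. But 2 < 3, so no value of x3 works.

Unsatisfiable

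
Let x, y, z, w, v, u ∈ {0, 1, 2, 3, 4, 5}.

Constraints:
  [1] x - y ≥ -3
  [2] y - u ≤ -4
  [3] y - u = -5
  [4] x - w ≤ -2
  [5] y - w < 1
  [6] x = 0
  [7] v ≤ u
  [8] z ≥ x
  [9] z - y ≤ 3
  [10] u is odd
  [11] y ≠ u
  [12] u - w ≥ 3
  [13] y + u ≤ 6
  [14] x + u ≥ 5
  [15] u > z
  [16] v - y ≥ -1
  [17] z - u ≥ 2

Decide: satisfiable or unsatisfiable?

Constraints 1, 4, 9, 12, and 17 give y − z ≥ -3, z − u ≥ 2, u − w ≥ 3, w − x ≥ 2, x − y ≥ -3.
Adding all 5 inequalities: the left sides telescope to 0, and the right sides sum to (-3) + 2 + 3 + 2 + (-3) = 1. So 0 ≥ 1, which is false.

Unsatisfiable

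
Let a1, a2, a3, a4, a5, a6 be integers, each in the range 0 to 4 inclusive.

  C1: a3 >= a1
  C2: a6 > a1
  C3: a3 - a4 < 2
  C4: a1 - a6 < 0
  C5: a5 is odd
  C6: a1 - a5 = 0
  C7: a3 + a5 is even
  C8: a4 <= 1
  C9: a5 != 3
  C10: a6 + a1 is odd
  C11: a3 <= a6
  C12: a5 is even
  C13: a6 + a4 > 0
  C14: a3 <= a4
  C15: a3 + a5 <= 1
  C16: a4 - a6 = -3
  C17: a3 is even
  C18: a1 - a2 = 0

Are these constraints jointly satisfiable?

Constraint 17 makes a3 even and constraint 5 makes a5 odd, so a3 + a5 must be odd. Constraint 7 says a3 + a5 is even — contradiction.

Unsatisfiable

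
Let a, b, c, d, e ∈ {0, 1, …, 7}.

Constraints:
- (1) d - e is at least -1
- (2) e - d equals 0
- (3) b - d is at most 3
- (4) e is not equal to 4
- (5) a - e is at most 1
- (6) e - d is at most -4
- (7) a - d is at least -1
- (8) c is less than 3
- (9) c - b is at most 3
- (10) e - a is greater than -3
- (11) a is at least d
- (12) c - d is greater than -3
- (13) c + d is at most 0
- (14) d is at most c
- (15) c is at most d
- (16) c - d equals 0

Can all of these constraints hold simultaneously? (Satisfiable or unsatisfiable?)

Constraints 5, 6, and 7 give a − d ≥ -1, d − e ≥ 4, e − a ≥ -1.
Adding all 3 inequalities: the left sides telescope to 0, and the right sides sum to (-1) + 4 + (-1) = 2. So 0 ≥ 2, which is false.

Unsatisfiable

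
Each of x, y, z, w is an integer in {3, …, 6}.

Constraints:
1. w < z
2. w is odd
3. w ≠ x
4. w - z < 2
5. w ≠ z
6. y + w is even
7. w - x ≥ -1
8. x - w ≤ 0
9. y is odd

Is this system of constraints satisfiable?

Setting (x, y, z, w) = (3, 5, 6, 5) satisfies everything: constraint 4: w - z = -1; constraint 7: w - x = 2; constraint 8: x - w = -2, and the others follow.

Satisfiable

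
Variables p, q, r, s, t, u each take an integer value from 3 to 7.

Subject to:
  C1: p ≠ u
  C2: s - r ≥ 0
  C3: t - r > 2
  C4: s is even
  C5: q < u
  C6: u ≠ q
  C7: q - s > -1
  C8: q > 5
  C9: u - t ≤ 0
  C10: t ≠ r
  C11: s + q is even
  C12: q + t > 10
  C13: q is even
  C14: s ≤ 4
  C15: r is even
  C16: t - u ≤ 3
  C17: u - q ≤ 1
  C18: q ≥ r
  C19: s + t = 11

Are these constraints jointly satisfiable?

Satisfiable

Take p = 4, q = 6, r = 4, s = 4, t = 7, u = 7. Then constraint 2: s - r = 0; constraint 3: t - r = 3, and every other listed constraint is also met.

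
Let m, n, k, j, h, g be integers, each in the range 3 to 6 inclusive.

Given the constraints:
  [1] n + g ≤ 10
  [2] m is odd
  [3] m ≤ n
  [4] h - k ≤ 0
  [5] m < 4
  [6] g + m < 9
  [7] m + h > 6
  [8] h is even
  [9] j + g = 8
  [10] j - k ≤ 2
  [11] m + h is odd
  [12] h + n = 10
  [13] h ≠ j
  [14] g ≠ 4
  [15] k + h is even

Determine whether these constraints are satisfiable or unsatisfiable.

Try m = 3, n = 6, k = 6, j = 5, h = 4, g = 3.
Check constraint 1: n + g = 9; constraint 4: h - k = -2; constraint 6: g + m = 6. The remaining constraints are straightforward to verify.

Satisfiable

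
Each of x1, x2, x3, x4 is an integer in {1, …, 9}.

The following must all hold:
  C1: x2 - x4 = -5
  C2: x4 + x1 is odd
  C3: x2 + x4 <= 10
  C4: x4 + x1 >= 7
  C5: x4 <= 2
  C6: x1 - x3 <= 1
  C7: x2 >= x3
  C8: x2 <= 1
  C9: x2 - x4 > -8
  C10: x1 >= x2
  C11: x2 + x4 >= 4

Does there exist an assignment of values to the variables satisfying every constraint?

Unsatisfiable

From constraint 8: x2 ≤ 1. From constraint 5: x4 ≤ 2. Hence x2 + x4 ≤ 3. But constraint 11 requires x2 + x4 ≥ 4, and 4 > 3. Contradiction.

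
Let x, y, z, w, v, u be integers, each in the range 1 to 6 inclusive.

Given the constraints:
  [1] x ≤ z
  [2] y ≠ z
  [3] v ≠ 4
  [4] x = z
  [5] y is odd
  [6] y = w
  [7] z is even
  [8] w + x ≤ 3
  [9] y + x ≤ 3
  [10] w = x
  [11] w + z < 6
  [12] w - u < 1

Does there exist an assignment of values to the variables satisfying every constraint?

From constraints 4, 6, and 10, y = w = x = z, so y = z. But constraint 2 says y ≠ z. Contradiction.

Unsatisfiable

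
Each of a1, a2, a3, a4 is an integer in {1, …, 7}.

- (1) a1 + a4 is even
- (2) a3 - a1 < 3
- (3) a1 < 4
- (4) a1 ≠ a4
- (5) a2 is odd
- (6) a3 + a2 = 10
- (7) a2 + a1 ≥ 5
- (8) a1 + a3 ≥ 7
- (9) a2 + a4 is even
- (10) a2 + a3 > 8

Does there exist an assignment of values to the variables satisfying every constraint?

Setting (a1, a2, a3, a4) = (3, 5, 5, 5) satisfies everything: constraint 2: a3 - a1 = 2; constraint 6: a3 + a2 = 10; constraint 7: a2 + a1 = 8, and the others follow.

Satisfiable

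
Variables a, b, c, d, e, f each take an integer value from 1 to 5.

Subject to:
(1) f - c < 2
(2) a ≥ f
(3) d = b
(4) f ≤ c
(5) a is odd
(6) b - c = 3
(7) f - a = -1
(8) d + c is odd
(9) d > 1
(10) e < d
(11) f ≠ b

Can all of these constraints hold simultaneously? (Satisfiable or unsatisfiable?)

One satisfying assignment is a = 3, b = 5, c = 2, d = 5, e = 4, f = 2.
For the less obvious constraints — constraint 1: f - c = 0; constraint 6: b - c = 3 — and the others hold by inspection.

Satisfiable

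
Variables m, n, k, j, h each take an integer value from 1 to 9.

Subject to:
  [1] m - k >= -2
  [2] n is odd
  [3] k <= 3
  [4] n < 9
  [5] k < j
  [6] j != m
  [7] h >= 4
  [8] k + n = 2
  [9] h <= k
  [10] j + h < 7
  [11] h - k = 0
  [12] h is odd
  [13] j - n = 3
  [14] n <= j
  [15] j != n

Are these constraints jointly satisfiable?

Unsatisfiable

From constraints 7 and 9: k ≥ h and h ≥ 4, so k ≥ 4. From constraint 3: k ≤ 3. But 3 < 4, so no value of k works.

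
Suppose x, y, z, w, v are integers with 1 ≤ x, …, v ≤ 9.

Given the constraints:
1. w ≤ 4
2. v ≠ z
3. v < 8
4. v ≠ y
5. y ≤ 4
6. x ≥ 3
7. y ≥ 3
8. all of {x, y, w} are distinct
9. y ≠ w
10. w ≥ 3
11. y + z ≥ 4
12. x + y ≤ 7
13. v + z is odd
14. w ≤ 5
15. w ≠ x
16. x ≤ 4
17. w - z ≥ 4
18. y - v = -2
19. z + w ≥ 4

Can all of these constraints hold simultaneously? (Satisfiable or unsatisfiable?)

Unsatisfiable

Constraints 1, 5, 6, 7, 10, and 16 confine each of x, y, w to the 2 values {3, 4}.
Constraint 8 requires all 3 of them to be distinct, but only 2 values are available — impossible by the pigeonhole principle.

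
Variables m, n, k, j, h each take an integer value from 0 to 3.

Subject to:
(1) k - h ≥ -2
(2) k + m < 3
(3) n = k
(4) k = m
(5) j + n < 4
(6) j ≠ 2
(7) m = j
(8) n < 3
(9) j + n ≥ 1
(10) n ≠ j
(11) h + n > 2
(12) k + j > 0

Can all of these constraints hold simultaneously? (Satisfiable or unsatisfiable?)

From constraints 3, 4, and 7, n = k = m = j, so n = j. But constraint 10 says n ≠ j. Contradiction.

Unsatisfiable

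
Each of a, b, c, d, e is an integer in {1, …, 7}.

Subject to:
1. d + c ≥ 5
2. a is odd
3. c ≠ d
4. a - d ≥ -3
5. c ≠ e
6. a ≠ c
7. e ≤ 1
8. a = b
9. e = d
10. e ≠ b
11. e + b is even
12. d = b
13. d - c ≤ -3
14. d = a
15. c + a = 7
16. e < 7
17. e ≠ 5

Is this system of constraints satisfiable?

From constraints 8, 9, and 14, e = d = a = b, so e = b. But constraint 10 says e ≠ b. Contradiction.

Unsatisfiable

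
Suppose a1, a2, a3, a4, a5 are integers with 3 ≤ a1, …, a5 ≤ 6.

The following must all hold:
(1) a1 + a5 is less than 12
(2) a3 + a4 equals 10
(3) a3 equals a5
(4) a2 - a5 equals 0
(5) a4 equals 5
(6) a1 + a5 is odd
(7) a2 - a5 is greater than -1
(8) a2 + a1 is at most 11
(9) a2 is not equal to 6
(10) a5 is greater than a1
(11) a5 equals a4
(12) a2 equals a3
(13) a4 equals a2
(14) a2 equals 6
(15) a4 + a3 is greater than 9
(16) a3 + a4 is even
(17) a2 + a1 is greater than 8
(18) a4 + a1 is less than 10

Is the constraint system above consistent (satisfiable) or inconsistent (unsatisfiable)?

Constraint 14 fixes a2 = 6 and constraint 5 fixes a4 = 5. Constraints 3, 11, and 12 give a2 = a3 = a5 = a4, so a2 = a4. But 6 ≠ 5 — contradiction.

Unsatisfiable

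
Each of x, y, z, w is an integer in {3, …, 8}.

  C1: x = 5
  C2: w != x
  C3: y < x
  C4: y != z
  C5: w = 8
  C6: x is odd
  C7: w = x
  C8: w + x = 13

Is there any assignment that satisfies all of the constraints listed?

Unsatisfiable

Constraint 5 fixes w = 8 and constraint 1 fixes x = 5, but constraint 7 requires w = x. Since 8 ≠ 5, contradiction.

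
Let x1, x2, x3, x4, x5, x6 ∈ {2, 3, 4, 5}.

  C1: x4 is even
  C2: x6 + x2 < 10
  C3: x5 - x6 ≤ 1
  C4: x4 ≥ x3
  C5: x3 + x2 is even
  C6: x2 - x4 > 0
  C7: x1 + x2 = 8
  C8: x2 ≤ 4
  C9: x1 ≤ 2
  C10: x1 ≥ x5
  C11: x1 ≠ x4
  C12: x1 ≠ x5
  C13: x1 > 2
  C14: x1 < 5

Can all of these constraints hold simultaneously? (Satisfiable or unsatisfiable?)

Unsatisfiable

From constraint 9: x1 ≤ 2. From constraint 8: x2 ≤ 4. Hence x1 + x2 ≤ 6. But constraint 7 requires x1 + x2 = 8, and 8 > 6. Contradiction.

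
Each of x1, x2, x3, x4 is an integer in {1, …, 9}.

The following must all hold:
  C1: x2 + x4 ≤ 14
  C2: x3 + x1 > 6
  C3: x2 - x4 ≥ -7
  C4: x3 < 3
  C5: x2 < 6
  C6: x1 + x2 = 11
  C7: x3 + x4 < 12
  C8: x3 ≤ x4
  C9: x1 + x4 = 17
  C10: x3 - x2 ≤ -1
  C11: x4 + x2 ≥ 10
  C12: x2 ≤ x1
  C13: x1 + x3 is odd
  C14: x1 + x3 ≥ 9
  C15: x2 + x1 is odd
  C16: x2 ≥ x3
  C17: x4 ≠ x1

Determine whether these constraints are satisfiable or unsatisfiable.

One satisfying assignment is x1 = 8, x2 = 3, x3 = 1, x4 = 9.
For the less obvious constraints — constraint 1: x2 + x4 = 12; constraint 2: x3 + x1 = 9 — and the others hold by inspection.

Satisfiable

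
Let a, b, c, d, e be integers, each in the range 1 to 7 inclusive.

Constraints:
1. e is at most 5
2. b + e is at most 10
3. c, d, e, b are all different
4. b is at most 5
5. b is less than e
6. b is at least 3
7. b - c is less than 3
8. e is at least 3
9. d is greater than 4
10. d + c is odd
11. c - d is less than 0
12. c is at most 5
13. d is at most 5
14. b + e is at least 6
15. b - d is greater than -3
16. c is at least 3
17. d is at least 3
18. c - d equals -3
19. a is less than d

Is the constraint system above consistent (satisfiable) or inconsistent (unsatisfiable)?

Unsatisfiable

Constraints 1, 4, 6, 8, 12, 13, 16, and 17 confine each of c, d, e, b to the 3 values {3, …, 5}.
Constraint 3 requires all 4 of them to be distinct, but only 3 values are available — impossible by the pigeonhole principle.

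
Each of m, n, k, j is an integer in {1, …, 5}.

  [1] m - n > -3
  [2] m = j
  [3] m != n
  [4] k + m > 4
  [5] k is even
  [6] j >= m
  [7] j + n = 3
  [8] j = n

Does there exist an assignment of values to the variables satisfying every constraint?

Unsatisfiable

From constraints 2 and 8, m = j = n, so m = n. But constraint 3 says m ≠ n. Contradiction.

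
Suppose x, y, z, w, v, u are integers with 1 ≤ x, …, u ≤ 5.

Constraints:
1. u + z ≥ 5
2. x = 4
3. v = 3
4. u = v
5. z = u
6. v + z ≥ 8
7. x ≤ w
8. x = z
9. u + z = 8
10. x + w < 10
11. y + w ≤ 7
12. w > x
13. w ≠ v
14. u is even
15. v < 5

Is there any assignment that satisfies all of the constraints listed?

Unsatisfiable

Constraint 2 fixes x = 4 and constraint 3 fixes v = 3. Constraints 4, 5, and 8 give x = z = u = v, so x = v. But 4 ≠ 3 — contradiction.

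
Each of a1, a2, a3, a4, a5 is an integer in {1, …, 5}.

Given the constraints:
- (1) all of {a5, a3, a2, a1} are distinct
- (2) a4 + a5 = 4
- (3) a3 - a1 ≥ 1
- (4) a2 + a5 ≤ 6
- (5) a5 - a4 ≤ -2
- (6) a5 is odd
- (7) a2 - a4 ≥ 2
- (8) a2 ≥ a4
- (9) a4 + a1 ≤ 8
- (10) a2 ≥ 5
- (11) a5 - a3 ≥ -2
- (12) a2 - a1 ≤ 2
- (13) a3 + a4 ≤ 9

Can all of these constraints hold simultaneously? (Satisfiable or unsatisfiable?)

Unsatisfiable

Constraints 3, 5, 7, 11, and 12 give a1 − a2 ≥ -2, a2 − a4 ≥ 2, a4 − a5 ≥ 2, a5 − a3 ≥ -2, a3 − a1 ≥ 1.
Adding all 5 inequalities: the left sides telescope to 0, and the right sides sum to (-2) + 2 + 2 + (-2) + 1 = 1. So 0 ≥ 1, which is false.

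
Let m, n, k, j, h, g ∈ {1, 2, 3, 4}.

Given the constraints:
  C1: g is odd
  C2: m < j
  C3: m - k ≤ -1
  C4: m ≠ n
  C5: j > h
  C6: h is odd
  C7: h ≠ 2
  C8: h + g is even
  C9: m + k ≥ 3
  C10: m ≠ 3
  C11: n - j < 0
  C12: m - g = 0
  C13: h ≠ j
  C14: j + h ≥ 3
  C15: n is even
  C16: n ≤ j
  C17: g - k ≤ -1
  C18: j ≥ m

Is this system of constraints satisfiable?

Satisfiable

One satisfying assignment is m = 1, n = 2, k = 3, j = 3, h = 1, g = 1.
For the less obvious constraints — constraint 3: m - k = -2; constraint 9: m + k = 4; constraint 11: n - j = -1 — and the others hold by inspection.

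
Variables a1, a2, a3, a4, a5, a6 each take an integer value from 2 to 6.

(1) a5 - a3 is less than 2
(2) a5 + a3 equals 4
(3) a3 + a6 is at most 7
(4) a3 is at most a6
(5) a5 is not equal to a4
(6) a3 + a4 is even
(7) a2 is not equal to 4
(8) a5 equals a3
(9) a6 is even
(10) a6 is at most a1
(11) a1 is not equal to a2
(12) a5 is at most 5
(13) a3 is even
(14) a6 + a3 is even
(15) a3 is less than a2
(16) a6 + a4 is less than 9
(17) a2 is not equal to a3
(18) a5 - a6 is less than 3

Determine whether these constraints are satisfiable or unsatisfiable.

Satisfiable

One satisfying assignment is a1 = 2, a2 = 6, a3 = 2, a4 = 6, a5 = 2, a6 = 2.
For the less obvious constraints — constraint 1: a5 - a3 = 0; constraint 2: a5 + a3 = 4 — and the others hold by inspection.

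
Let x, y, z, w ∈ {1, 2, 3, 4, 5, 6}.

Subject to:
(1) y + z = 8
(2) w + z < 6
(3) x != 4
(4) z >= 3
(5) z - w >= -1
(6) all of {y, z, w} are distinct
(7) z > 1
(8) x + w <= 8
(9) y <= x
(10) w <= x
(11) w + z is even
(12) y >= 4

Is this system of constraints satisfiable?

Satisfiable

One satisfying assignment is x = 5, y = 5, z = 3, w = 1.
For the less obvious constraints — constraint 1: y + z = 8; constraint 2: w + z = 4 — and the others hold by inspection.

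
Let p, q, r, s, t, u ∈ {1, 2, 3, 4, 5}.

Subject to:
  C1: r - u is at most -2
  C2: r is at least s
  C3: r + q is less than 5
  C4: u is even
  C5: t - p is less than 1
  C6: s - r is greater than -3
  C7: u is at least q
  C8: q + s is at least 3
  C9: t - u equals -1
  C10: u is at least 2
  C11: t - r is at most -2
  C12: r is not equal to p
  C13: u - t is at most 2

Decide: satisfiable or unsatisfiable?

Unsatisfiable

Constraints 1, 11, and 13 give t − u ≥ -2, u − r ≥ 2, r − t ≥ 2.
Adding all 3 inequalities: the left sides telescope to 0, and the right sides sum to (-2) + 2 + 2 = 2. So 0 ≥ 2, which is false.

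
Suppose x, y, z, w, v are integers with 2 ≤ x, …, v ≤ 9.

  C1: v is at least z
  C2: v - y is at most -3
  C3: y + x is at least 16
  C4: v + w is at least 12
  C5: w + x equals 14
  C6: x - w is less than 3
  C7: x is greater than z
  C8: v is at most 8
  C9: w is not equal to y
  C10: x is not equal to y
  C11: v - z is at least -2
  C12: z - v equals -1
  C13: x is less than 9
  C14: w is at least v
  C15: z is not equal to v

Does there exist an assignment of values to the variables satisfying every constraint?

Take x = 7, y = 9, z = 4, w = 7, v = 5. Then constraint 2: v - y = -4; constraint 3: y + x = 16, and every other listed constraint is also met.

Satisfiable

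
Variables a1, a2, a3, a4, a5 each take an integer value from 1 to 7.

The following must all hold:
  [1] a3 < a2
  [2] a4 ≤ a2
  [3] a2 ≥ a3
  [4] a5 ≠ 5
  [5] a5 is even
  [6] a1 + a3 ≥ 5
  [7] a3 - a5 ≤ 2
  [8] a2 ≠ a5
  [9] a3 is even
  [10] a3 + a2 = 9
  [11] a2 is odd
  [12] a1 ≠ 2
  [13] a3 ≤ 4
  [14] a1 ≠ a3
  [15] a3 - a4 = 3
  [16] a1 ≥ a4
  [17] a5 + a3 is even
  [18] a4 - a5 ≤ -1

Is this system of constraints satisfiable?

Setting (a1, a2, a3, a4, a5) = (1, 5, 4, 1, 4) satisfies everything: constraint 6: a1 + a3 = 5; constraint 7: a3 - a5 = 0; constraint 10: a3 + a2 = 9, and the others follow.

Satisfiable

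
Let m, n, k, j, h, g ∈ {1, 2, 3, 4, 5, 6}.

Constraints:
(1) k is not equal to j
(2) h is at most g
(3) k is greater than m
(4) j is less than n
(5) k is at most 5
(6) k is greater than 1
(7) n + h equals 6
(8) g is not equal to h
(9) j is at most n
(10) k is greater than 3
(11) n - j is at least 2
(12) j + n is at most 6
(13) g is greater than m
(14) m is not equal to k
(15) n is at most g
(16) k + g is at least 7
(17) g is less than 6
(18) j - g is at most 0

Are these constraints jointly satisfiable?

One satisfying assignment is m = 3, n = 4, k = 4, j = 1, h = 2, g = 4.
For the less obvious constraints — constraint 7: n + h = 6; constraint 11: n - j = 3 — and the others hold by inspection.

Satisfiable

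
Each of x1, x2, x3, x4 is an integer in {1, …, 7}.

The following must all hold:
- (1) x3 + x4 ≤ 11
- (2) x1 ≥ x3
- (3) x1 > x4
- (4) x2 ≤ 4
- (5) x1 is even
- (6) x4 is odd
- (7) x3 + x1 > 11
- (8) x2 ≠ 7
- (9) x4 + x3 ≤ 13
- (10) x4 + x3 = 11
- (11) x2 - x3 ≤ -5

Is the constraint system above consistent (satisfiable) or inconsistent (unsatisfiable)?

Satisfiable

Setting (x1, x2, x3, x4) = (6, 1, 6, 5) satisfies everything: constraint 1: x3 + x4 = 11; constraint 7: x3 + x1 = 12, and the others follow.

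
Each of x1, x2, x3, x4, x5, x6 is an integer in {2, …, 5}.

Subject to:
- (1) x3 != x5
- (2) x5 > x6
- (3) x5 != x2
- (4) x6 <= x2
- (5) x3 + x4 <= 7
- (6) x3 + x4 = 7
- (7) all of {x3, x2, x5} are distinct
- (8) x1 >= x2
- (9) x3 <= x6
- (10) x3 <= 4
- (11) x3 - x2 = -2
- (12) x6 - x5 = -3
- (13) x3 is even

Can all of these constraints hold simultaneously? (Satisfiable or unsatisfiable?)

Try x1 = 5, x2 = 4, x3 = 2, x4 = 5, x5 = 5, x6 = 2.
Check constraint 5: x3 + x4 = 7; constraint 6: x3 + x4 = 7; constraint 11: x3 - x2 = -2. The remaining constraints are straightforward to verify.

Satisfiable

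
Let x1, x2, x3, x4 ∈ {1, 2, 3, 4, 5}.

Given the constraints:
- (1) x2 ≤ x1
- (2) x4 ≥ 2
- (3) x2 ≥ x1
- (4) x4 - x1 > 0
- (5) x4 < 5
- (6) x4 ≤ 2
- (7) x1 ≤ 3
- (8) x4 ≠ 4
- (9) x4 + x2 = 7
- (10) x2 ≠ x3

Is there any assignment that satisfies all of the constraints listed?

From constraint 6: x4 ≤ 2. From constraints 1 and 7: x2 ≤ x1 ≤ 3. Hence x4 + x2 ≤ 5. But constraint 9 requires x4 + x2 = 7, and 7 > 5. Contradiction.

Unsatisfiable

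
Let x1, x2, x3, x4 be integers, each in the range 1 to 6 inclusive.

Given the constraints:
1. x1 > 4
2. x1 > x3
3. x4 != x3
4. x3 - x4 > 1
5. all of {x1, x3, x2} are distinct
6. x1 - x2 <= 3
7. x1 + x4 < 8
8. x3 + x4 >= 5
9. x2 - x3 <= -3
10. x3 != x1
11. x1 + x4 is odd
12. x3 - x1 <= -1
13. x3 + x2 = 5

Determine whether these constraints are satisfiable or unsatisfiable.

Constraints 6, 9, and 12 give x3 − x2 ≥ 3, x2 − x1 ≥ -3, x1 − x3 ≥ 1.
Adding all 3 inequalities: the left sides telescope to 0, and the right sides sum to 3 + (-3) + 1 = 1. So 0 ≥ 1, which is false.

Unsatisfiable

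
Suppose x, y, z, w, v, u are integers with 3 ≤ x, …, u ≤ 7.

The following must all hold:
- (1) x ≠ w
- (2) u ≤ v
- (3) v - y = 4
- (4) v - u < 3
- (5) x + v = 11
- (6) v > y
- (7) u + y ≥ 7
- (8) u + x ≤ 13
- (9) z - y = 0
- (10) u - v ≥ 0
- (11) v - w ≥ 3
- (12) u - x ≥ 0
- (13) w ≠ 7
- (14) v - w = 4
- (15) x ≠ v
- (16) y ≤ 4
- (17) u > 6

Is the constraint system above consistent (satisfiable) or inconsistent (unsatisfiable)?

Satisfiable

The assignment x = 4, y = 3, z = 3, w = 3, v = 7, u = 7 works:
  constraint 3 holds since v - y = 4.
  constraint 4 holds since v - u = 0.
  constraint 5 holds since x + v = 11.
The rest check out directly.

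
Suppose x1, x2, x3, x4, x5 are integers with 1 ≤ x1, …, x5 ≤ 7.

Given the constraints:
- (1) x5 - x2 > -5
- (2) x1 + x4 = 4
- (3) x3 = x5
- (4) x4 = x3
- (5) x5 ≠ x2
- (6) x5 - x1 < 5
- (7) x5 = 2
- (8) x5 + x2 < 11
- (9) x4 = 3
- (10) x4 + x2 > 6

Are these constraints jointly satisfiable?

Constraint 9 fixes x4 = 3 and constraint 7 fixes x5 = 2. Constraints 3 and 4 give x4 = x3 = x5, so x4 = x5. But 3 ≠ 2 — contradiction.

Unsatisfiable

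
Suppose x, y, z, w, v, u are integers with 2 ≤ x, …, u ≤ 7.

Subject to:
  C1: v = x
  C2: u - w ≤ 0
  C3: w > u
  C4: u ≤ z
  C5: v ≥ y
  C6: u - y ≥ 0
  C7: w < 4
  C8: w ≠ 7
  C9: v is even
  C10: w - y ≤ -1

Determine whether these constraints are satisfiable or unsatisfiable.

Unsatisfiable

Constraints 2, 6, and 10 give y − w ≥ 1, w − u ≥ 0, u − y ≥ 0.
Adding all 3 inequalities: the left sides telescope to 0, and the right sides sum to 1 + 0 + 0 = 1. So 0 ≥ 1, which is false.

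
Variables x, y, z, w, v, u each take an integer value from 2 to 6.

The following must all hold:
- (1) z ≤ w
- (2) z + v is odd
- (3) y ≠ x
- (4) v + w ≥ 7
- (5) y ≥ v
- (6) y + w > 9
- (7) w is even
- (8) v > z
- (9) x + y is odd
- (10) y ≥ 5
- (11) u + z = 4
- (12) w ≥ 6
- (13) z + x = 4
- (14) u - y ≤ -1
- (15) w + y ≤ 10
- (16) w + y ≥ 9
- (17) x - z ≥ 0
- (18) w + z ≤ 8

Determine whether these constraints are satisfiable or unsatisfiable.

Unsatisfiable

From constraint 12: w ≥ 6. From constraint 10: y ≥ 5. Hence w + y ≥ 11. But constraint 15 requires w + y ≤ 10, and 10 < 11. Contradiction.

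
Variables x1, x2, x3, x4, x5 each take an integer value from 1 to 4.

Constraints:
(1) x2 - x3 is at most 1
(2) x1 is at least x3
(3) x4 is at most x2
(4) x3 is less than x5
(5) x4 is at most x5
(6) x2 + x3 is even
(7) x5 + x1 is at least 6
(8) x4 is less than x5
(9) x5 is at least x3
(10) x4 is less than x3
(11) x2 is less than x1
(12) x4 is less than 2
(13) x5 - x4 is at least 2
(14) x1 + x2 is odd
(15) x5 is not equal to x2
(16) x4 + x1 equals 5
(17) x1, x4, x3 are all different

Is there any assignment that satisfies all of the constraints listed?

Try x1 = 4, x2 = 3, x3 = 3, x4 = 1, x5 = 4.
Check constraint 1: x2 - x3 = 0; constraint 7: x5 + x1 = 8; constraint 13: x5 - x4 = 3. The remaining constraints are straightforward to verify.

Satisfiable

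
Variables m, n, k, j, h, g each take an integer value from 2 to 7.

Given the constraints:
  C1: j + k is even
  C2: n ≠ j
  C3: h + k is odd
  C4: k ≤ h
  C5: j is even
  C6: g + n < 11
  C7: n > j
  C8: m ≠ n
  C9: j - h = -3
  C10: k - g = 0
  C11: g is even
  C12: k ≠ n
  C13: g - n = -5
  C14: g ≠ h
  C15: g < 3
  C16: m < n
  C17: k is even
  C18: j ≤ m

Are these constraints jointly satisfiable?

Satisfiable

Try m = 2, n = 7, k = 2, j = 2, h = 5, g = 2.
Check constraint 6: g + n = 9; constraint 9: j - h = -3. The remaining constraints are straightforward to verify.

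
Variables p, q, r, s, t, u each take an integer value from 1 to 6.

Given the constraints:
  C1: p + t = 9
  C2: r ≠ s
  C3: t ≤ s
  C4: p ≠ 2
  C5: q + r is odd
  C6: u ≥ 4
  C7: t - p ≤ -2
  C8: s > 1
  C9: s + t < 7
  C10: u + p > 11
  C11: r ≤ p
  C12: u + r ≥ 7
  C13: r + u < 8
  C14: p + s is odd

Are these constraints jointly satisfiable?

Satisfiable

Setting (p, q, r, s, t, u) = (6, 2, 1, 3, 3, 6) satisfies everything: constraint 1: p + t = 9; constraint 7: t - p = -3, and the others follow.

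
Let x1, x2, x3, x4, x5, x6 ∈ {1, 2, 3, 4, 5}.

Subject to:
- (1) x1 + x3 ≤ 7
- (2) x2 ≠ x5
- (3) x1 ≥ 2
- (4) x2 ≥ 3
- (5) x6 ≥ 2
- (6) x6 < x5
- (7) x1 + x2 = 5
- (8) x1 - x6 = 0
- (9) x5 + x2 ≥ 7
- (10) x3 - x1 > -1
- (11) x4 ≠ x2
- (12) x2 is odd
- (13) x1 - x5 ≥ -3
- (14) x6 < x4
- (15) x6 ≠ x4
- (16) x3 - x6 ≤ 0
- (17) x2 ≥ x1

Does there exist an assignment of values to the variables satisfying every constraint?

Satisfiable

Setting (x1, x2, x3, x4, x5, x6) = (2, 3, 2, 4, 4, 2) satisfies everything: constraint 1: x1 + x3 = 4; constraint 7: x1 + x2 = 5; constraint 8: x1 - x6 = 0, and the others follow.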